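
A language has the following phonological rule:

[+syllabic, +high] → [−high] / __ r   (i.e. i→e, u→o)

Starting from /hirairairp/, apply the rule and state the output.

/i/ is a high vowel immediately before /r/, so it lowers to [e].
/i/ is a high vowel immediately before /r/, so it lowers to [e].
/i/ is a high vowel immediately before /r/, so it lowers to [e].
Surface form: [heraeraerp].

heraeraerp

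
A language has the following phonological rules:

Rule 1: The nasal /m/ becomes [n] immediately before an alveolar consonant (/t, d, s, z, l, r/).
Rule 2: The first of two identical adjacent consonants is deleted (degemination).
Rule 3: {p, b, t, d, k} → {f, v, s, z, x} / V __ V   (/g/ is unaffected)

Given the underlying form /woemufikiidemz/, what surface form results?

Rule 1 (nasal place assimilation): /m/ precedes the alveolar consonant /z/, so it assimilates in place to [n]. /woemufikiidemz/ → woemufikiidenz.
Rule 2 (degemination): no segment meets the environment; /woemufikiidenz/ is unchanged.
Rule 3 (intervocalic spirantization): /k/ is a stop between vowels /i/ and /i/, so it spirantizes to the fricative [x]. /d/ is a stop between vowels /i/ and /e/, so it spirantizes to the fricative [z]. /woemufikiidenz/ → woemufixiizenz.

woemufixiizenz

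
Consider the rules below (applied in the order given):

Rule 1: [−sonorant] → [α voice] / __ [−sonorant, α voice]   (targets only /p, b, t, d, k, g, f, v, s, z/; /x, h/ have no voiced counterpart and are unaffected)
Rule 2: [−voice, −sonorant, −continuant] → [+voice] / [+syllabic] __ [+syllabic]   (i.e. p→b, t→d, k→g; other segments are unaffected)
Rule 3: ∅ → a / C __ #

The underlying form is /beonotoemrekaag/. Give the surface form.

beonodoemregaaga

Rule 1 (regressive voicing assimilation): no segment meets the environment; /beonotoemrekaag/ is unchanged.
Rule 2 (intervocalic voicing): /t/ is a voiceless stop between vowels /o/ and /o/, so it voices to [d]. /k/ is a voiceless stop between vowels /e/ and /a/, so it voices to [g]. /beonotoemrekaag/ → beonodoemregaag.
Rule 3 (final a-epenthesis): the form ends in the consonant /g/, so [a] is inserted word-finally. /beonodoemregaag/ → beonodoemregaaga.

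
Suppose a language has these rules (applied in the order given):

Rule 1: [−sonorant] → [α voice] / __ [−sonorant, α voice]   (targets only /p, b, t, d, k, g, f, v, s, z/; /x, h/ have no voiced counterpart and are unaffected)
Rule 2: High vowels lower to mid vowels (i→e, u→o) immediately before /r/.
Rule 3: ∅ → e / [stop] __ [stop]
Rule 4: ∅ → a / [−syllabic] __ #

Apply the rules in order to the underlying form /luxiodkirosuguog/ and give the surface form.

luxiotekerosuguoga

Rule 1 (regressive voicing assimilation): /d/ precedes the voiceless obstruent /k/, so it devoices to [t] by assimilation. /luxiodkirosuguog/ → luxiotkirosuguog.
Rule 2 (pre-rhotic lowering): /i/ is a high vowel immediately before /r/, so it lowers to [e]. /luxiotkirosuguog/ → luxiotkerosuguog.
Rule 3 (stop-cluster e-epenthesis): /t/ and /k/ form a stop–stop cluster, so [e] is inserted between them. /luxiotkerosuguog/ → luxiotekerosuguog.
Rule 4 (final a-epenthesis): the form ends in the consonant /g/, so [a] is inserted word-finally. /luxiotekerosuguog/ → luxiotekerosuguoga.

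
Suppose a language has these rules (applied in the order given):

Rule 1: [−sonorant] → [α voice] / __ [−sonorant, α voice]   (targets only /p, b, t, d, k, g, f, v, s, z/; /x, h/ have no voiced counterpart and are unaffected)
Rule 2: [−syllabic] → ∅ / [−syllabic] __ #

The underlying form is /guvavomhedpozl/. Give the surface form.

guvavomhetpoz

Rule 1 (regressive voicing assimilation): /d/ precedes the voiceless obstruent /p/, so it devoices to [t] by assimilation. /guvavomhedpozl/ → guvavomhetpozl.
Rule 2 (final cluster simplification): /l/ is the second consonant of a word-final cluster /zl/, so it deletes. /guvavomhetpozl/ → guvavomhetpoz.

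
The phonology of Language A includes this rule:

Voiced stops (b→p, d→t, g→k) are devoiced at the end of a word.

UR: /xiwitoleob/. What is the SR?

xiwitoleop

/b/ is a voiced stop in word-final position, so it devoices to [p].
Surface form: [xiwitoleop].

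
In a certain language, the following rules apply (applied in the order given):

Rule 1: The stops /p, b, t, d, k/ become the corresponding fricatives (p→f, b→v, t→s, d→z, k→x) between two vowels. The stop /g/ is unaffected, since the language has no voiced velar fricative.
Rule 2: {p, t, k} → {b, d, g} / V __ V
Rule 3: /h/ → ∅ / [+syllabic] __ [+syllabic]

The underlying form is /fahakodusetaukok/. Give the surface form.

Rule 1 (intervocalic spirantization): /k/ is a stop between vowels /a/ and /o/, so it spirantizes to the fricative [x]. /d/ is a stop between vowels /o/ and /u/, so it spirantizes to the fricative [z]. /t/ is a stop between vowels /e/ and /a/, so it spirantizes to the fricative [s]. /k/ is a stop between vowels /u/ and /o/, so it spirantizes to the fricative [x]. /fahakodusetaukok/ → fahaxozusesauxok.
Rule 2 (intervocalic voicing): no segment meets the environment; /fahaxozusesauxok/ is unchanged.
Rule 3 (intervocalic h-deletion): /h/ occurs between vowels /a/ and /a/, so it deletes. /fahaxozusesauxok/ → faaxozusesauxok.

faaxozusesauxok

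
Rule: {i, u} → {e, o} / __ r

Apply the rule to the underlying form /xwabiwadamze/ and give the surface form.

No segment of /xwabiwadamze/ meets the structural description of the rule, so the form surfaces unchanged.

xwabiwadamze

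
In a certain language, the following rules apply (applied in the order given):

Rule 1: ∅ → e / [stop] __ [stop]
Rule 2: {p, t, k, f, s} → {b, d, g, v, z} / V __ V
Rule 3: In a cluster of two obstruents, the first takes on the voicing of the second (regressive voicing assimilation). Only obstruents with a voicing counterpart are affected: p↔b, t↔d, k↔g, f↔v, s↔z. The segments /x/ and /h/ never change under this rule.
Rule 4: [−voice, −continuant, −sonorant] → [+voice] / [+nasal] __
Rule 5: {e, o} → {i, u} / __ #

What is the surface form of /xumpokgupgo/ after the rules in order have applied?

xumbogegubegu

Rule 1 (stop-cluster e-epenthesis): /k/ and /g/ form a stop–stop cluster, so [e] is inserted between them. /p/ and /g/ form a stop–stop cluster, so [e] is inserted between them. /xumpokgupgo/ → xumpokegupego.
Rule 2 (intervocalic voicing): /k/ is a voiceless obstruent between vowels /o/ and /e/, so it voices to [g]. /p/ is a voiceless obstruent between vowels /u/ and /e/, so it voices to [b]. /xumpokegupego/ → xumpogegubego.
Rule 3 (regressive voicing assimilation): no segment meets the environment; /xumpogegubego/ is unchanged.
Rule 4 (post-nasal voicing): /p/ is a voiceless stop immediately after the nasal /m/, so it voices to [b]. /xumpogegubego/ → xumbogegubego.
Rule 5 (final vowel raising): /o/ is a mid vowel in word-final position, so it raises to [u]. /xumbogegubego/ → xumbogegubegu.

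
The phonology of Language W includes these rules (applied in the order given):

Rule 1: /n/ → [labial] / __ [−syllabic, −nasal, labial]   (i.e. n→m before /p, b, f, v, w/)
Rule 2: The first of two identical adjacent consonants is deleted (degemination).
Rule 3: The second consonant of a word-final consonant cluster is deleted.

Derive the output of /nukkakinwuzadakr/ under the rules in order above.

Rule 1 (nasal place assimilation): /n/ precedes the labial consonant /w/, so it assimilates in place to [m]. /nukkakinwuzadakr/ → nukkakimwuzadakr.
Rule 2 (degemination): /kk/ is a geminate; the first /k/ deletes. /nukkakimwuzadakr/ → nukakimwuzadakr.
Rule 3 (final cluster simplification): /r/ is the second consonant of a word-final cluster /kr/, so it deletes. /nukakimwuzadakr/ → nukakimwuzadak.

nukakimwuzadak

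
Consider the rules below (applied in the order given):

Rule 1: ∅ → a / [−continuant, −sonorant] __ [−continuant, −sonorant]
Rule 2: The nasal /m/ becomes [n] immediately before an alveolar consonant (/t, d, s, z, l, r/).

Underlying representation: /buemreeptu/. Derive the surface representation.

buenreepatu

Rule 1 (stop-cluster a-epenthesis): /p/ and /t/ form a stop–stop cluster, so [a] is inserted between them. /buemreeptu/ → buemreepatu.
Rule 2 (nasal place assimilation): /m/ precedes the alveolar consonant /r/, so it assimilates in place to [n]. /buemreepatu/ → buenreepatu.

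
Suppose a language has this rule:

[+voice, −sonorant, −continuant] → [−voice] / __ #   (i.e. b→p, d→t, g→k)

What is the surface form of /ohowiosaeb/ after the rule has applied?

ohowiosaep

/b/ is a voiced stop in word-final position, so it devoices to [p].
Surface form: [ohowiosaep].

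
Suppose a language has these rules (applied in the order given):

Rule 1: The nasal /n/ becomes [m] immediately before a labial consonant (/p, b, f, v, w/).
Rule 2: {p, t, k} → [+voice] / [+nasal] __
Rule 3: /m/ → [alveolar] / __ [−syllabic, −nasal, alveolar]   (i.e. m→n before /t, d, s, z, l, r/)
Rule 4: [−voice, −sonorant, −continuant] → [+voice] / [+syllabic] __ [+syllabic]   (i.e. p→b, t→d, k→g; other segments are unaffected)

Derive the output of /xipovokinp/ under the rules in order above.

Rule 1 (nasal place assimilation): /n/ precedes the labial consonant /p/, so it assimilates in place to [m]. /xipovokinp/ → xipovokimp.
Rule 2 (post-nasal voicing): /p/ is a voiceless stop immediately after the nasal /m/, so it voices to [b]. /xipovokimp/ → xipovokimb.
Rule 3 (nasal place assimilation): no segment meets the environment; /xipovokimb/ is unchanged.
Rule 4 (intervocalic voicing): /p/ is a voiceless stop between vowels /i/ and /o/, so it voices to [b]. /k/ is a voiceless stop between vowels /o/ and /i/, so it voices to [g]. /xipovokimb/ → xibovogimb.

xibovogimb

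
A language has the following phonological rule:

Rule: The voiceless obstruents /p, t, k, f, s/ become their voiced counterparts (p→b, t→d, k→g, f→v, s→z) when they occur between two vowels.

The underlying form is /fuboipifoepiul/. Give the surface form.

Scanning /fuboipifoepiul/: /f/ at position 1 is not in the conditioning environment; /p/ is a voiceless obstruent between vowels /i/ and /i/, so it voices to [b]; /f/ is a voiceless obstruent between vowels /i/ and /o/, so it voices to [v]; /p/ is a voiceless obstruent between vowels /e/ and /i/, so it voices to [b].
Result: [fuboibivoebiul].

fuboibivoebiul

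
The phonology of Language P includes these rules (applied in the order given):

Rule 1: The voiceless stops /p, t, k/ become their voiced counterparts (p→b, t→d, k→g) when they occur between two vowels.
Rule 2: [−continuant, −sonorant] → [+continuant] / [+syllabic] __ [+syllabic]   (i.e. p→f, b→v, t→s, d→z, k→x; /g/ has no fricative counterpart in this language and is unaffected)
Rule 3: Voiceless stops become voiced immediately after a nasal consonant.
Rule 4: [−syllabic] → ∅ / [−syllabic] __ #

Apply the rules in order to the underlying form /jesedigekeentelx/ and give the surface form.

jesezigegeendel

Rule 1 (intervocalic voicing): /k/ is a voiceless stop between vowels /e/ and /e/, so it voices to [g]. /jesedigekeentelx/ → jesedigegeentelx.
Rule 2 (intervocalic spirantization): /d/ is a stop between vowels /e/ and /i/, so it spirantizes to the fricative [z]. /jesedigegeentelx/ → jesezigegeentelx.
Rule 3 (post-nasal voicing): /t/ is a voiceless stop immediately after the nasal /n/, so it voices to [d]. /jesezigegeentelx/ → jesezigegeendelx.
Rule 4 (final cluster simplification): /x/ is the second consonant of a word-final cluster /lx/, so it deletes. /jesezigegeendelx/ → jesezigegeendel.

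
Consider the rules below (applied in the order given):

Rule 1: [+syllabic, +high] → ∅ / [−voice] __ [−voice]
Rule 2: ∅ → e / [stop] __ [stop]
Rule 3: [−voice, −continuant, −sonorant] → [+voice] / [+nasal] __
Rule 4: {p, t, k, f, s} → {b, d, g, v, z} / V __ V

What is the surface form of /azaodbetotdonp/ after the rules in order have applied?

azaodebedodedonb

Rule 1 (high vowel syncope): no segment meets the environment; /azaodbetotdonp/ is unchanged.
Rule 2 (stop-cluster e-epenthesis): /d/ and /b/ form a stop–stop cluster, so [e] is inserted between them. /t/ and /d/ form a stop–stop cluster, so [e] is inserted between them. /azaodbetotdonp/ → azaodebetotedonp.
Rule 3 (post-nasal voicing): /p/ is a voiceless stop immediately after the nasal /n/, so it voices to [b]. /azaodebetotedonp/ → azaodebetotedonb.
Rule 4 (intervocalic voicing): /t/ is a voiceless obstruent between vowels /e/ and /o/, so it voices to [d]. /t/ is a voiceless obstruent between vowels /o/ and /e/, so it voices to [d]. /azaodebetotedonb/ → azaodebedodedonb.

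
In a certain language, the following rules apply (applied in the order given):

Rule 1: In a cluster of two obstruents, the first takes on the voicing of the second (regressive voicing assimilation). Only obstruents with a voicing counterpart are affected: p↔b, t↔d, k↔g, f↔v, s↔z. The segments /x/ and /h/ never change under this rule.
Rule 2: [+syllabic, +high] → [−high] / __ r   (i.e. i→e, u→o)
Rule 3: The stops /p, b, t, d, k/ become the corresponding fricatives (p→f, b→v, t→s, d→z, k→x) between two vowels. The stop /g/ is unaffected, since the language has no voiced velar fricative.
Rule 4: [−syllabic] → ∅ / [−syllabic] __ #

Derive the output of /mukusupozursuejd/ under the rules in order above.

muxusufozorsuej

Rule 1 (regressive voicing assimilation): no segment meets the environment; /mukusupozursuejd/ is unchanged.
Rule 2 (pre-rhotic lowering): /u/ is a high vowel immediately before /r/, so it lowers to [o]. /mukusupozursuejd/ → mukusupozorsuejd.
Rule 3 (intervocalic spirantization): /k/ is a stop between vowels /u/ and /u/, so it spirantizes to the fricative [x]. /p/ is a stop between vowels /u/ and /o/, so it spirantizes to the fricative [f]. /mukusupozorsuejd/ → muxusufozorsuejd.
Rule 4 (final cluster simplification): /d/ is the second consonant of a word-final cluster /jd/, so it deletes. /muxusufozorsuejd/ → muxusufozorsuej.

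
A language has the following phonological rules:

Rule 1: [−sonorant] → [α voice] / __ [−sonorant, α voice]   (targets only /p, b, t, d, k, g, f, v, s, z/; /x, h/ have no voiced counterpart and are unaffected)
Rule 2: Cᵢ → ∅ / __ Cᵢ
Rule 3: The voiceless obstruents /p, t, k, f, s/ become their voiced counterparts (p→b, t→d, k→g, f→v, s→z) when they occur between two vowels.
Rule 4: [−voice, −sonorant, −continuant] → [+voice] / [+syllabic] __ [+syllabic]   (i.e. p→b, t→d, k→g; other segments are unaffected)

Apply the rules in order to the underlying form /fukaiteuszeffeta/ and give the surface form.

fugaideuzeveda

Rule 1 (regressive voicing assimilation): /s/ precedes the voiced obstruent /z/, so it voices to [z] by assimilation. /fukaiteuszeffeta/ → fukaiteuzzeffeta.
Rule 2 (degemination): /zz/ is a geminate; the first /z/ deletes. /ff/ is a geminate; the first /f/ deletes. /fukaiteuzzeffeta/ → fukaiteuzefeta.
Rule 3 (intervocalic voicing): /k/ is a voiceless obstruent between vowels /u/ and /a/, so it voices to [g]. /t/ is a voiceless obstruent between vowels /i/ and /e/, so it voices to [d]. /f/ is a voiceless obstruent between vowels /e/ and /e/, so it voices to [v]. /t/ is a voiceless obstruent between vowels /e/ and /a/, so it voices to [d]. /fukaiteuzefeta/ → fugaideuzeveda.
Rule 4 (intervocalic voicing): no segment meets the environment; /fugaideuzeveda/ is unchanged.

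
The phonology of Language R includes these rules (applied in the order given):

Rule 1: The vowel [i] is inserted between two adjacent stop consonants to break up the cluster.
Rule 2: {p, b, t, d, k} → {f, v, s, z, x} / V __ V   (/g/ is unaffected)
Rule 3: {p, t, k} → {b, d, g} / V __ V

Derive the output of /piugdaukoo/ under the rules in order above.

piugizauxoo

Rule 1 (stop-cluster i-epenthesis): /g/ and /d/ form a stop–stop cluster, so [i] is inserted between them. /piugdaukoo/ → piugidaukoo.
Rule 2 (intervocalic spirantization): /d/ is a stop between vowels /i/ and /a/, so it spirantizes to the fricative [z]. /k/ is a stop between vowels /u/ and /o/, so it spirantizes to the fricative [x]. /piugidaukoo/ → piugizauxoo.
Rule 3 (intervocalic voicing): no segment meets the environment; /piugizauxoo/ is unchanged.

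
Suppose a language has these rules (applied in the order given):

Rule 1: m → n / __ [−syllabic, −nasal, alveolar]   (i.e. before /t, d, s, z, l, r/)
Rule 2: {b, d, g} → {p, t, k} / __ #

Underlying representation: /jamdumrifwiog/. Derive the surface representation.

Rule 1 (nasal place assimilation): /m/ precedes the alveolar consonant /d/, so it assimilates in place to [n]. /m/ precedes the alveolar consonant /r/, so it assimilates in place to [n]. /jamdumrifwiog/ → jandunrifwiog.
Rule 2 (final devoicing): /g/ is a voiced stop in word-final position, so it devoices to [k]. /jandunrifwiog/ → jandunrifwiok.

jandunrifwiok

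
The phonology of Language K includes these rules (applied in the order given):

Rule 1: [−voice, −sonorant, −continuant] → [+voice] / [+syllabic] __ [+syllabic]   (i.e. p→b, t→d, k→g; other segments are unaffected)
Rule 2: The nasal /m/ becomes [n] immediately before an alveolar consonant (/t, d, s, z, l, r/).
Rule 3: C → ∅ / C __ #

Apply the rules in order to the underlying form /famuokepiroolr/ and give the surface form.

Rule 1 (intervocalic voicing): /k/ is a voiceless stop between vowels /o/ and /e/, so it voices to [g]. /p/ is a voiceless stop between vowels /e/ and /i/, so it voices to [b]. /famuokepiroolr/ → famuogebiroolr.
Rule 2 (nasal place assimilation): no segment meets the environment; /famuogebiroolr/ is unchanged.
Rule 3 (final cluster simplification): /r/ is the second consonant of a word-final cluster /lr/, so it deletes. /famuogebiroolr/ → famuogebirool.

famuogebirool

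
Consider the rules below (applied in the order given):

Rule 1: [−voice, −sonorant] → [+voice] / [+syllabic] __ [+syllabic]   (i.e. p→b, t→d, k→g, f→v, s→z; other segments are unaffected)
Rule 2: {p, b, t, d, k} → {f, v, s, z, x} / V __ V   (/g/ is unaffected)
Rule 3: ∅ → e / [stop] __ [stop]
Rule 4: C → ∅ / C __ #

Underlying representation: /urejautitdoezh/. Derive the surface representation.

urejauzitedoez

Rule 1 (intervocalic voicing): /t/ is a voiceless obstruent between vowels /u/ and /i/, so it voices to [d]. /urejautitdoezh/ → urejauditdoezh.
Rule 2 (intervocalic spirantization): /d/ is a stop between vowels /u/ and /i/, so it spirantizes to the fricative [z]. /urejauditdoezh/ → urejauzitdoezh.
Rule 3 (stop-cluster e-epenthesis): /t/ and /d/ form a stop–stop cluster, so [e] is inserted between them. /urejauzitdoezh/ → urejauzitedoezh.
Rule 4 (final cluster simplification): /h/ is the second consonant of a word-final cluster /zh/, so it deletes. /urejauzitedoezh/ → urejauzitedoez.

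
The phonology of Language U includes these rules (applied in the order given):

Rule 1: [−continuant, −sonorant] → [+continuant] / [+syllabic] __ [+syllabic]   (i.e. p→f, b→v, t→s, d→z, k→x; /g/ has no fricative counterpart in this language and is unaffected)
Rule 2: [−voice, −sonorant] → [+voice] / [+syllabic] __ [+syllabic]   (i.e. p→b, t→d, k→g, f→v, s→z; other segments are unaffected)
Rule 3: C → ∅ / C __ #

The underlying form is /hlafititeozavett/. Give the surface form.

Rule 1 (intervocalic spirantization): /t/ is a stop between vowels /i/ and /i/, so it spirantizes to the fricative [s]. /t/ is a stop between vowels /i/ and /e/, so it spirantizes to the fricative [s]. /hlafititeozavett/ → hlafisiseozavett.
Rule 2 (intervocalic voicing): /f/ is a voiceless obstruent between vowels /a/ and /i/, so it voices to [v]. /s/ is a voiceless obstruent between vowels /i/ and /i/, so it voices to [z]. /s/ is a voiceless obstruent between vowels /i/ and /e/, so it voices to [z]. /hlafisiseozavett/ → hlavizizeozavett.
Rule 3 (final cluster simplification): /t/ is the second consonant of a word-final cluster /tt/, so it deletes. /hlavizizeozavett/ → hlavizizeozavet.

hlavizizeozavet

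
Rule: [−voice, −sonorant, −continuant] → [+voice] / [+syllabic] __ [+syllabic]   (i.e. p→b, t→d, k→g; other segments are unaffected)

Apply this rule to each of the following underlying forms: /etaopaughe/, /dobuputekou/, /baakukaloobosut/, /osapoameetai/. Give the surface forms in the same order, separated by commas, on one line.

edaobaughe, dobubudegou, baagugaloobosut, osaboameedai

/etaopaughe/: /t/ is a voiceless stop between vowels /e/ and /a/, so it voices to [d]. /p/ is a voiceless stop between vowels /o/ and /a/, so it voices to [b]. → [edaobaughe].
/dobuputekou/: /p/ is a voiceless stop between vowels /u/ and /u/, so it voices to [b]. /t/ is a voiceless stop between vowels /u/ and /e/, so it voices to [d]. /k/ is a voiceless stop between vowels /e/ and /o/, so it voices to [g]. → [dobubudegou].
/baakukaloobosut/: /k/ is a voiceless stop between vowels /a/ and /u/, so it voices to [g]. /k/ is a voiceless stop between vowels /u/ and /a/, so it voices to [g]. → [baagugaloobosut].
/osapoameetai/: /p/ is a voiceless stop between vowels /a/ and /o/, so it voices to [b]. /t/ is a voiceless stop between vowels /e/ and /a/, so it voices to [d]. → [osaboameedai].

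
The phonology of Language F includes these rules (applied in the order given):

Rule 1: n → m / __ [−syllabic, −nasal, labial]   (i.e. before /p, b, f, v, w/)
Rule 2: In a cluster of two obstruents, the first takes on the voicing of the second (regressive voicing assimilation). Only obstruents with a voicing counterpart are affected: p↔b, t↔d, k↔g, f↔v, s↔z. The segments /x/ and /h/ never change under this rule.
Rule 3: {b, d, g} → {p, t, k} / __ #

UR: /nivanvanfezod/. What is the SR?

Rule 1 (nasal place assimilation): /n/ precedes the labial consonant /v/, so it assimilates in place to [m]. /n/ precedes the labial consonant /f/, so it assimilates in place to [m]. /nivanvanfezod/ → nivamvamfezod.
Rule 2 (regressive voicing assimilation): no segment meets the environment; /nivamvamfezod/ is unchanged.
Rule 3 (final devoicing): /d/ is a voiced stop in word-final position, so it devoices to [t]. /nivamvamfezod/ → nivamvamfezot.

nivamvamfezot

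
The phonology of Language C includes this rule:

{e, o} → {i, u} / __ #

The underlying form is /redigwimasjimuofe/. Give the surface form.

redigwimasjimuofi

/e/ is a mid vowel in word-final position, so it raises to [i].
The other instances of /e/, /o/ do not occur in the required environment and remain unchanged.
Surface form: [redigwimasjimuofi].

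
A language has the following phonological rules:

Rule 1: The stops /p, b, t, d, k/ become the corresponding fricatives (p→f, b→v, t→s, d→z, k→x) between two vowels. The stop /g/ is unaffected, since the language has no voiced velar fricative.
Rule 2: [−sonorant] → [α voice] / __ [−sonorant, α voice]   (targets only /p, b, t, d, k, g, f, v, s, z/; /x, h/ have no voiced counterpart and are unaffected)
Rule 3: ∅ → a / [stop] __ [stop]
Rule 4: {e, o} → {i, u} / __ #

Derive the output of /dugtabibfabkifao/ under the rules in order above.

Rule 1 (intervocalic spirantization): /b/ is a stop between vowels /a/ and /i/, so it spirantizes to the fricative [v]. /dugtabibfabkifao/ → dugtavibfabkifao.
Rule 2 (regressive voicing assimilation): /g/ precedes the voiceless obstruent /t/, so it devoices to [k] by assimilation. /b/ precedes the voiceless obstruent /f/, so it devoices to [p] by assimilation. /b/ precedes the voiceless obstruent /k/, so it devoices to [p] by assimilation. /dugtavibfabkifao/ → duktavipfapkifao.
Rule 3 (stop-cluster a-epenthesis): /k/ and /t/ form a stop–stop cluster, so [a] is inserted between them. /p/ and /k/ form a stop–stop cluster, so [a] is inserted between them. /duktavipfapkifao/ → dukatavipfapakifao.
Rule 4 (final vowel raising): /o/ is a mid vowel in word-final position, so it raises to [u]. /dukatavipfapakifao/ → dukatavipfapakifau.

dukatavipfapakifau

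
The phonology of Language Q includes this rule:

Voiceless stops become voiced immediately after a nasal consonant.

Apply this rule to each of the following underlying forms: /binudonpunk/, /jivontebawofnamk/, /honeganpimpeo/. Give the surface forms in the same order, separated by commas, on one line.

binudonbung, jivondebawofnamg, honeganbimbeo

/binudonpunk/: /p/ is a voiceless stop immediately after the nasal /n/, so it voices to [b]. /k/ is a voiceless stop immediately after the nasal /n/, so it voices to [g]. → [binudonbung].
/jivontebawofnamk/: /t/ is a voiceless stop immediately after the nasal /n/, so it voices to [d]. /k/ is a voiceless stop immediately after the nasal /m/, so it voices to [g]. → [jivondebawofnamg].
/honeganpimpeo/: /p/ is a voiceless stop immediately after the nasal /n/, so it voices to [b]. /p/ is a voiceless stop immediately after the nasal /m/, so it voices to [b]. → [honeganbimbeo].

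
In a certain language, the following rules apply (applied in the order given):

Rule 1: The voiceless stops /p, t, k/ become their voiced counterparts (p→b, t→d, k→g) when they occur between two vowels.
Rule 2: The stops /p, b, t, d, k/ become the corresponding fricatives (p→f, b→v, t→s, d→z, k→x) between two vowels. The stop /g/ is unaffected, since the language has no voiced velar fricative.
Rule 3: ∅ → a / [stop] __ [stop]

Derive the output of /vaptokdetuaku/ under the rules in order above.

Rule 1 (intervocalic voicing): /t/ is a voiceless stop between vowels /e/ and /u/, so it voices to [d]. /k/ is a voiceless stop between vowels /a/ and /u/, so it voices to [g]. /vaptokdetuaku/ → vaptokdeduagu.
Rule 2 (intervocalic spirantization): /d/ is a stop between vowels /e/ and /u/, so it spirantizes to the fricative [z]. /vaptokdeduagu/ → vaptokdezuagu.
Rule 3 (stop-cluster a-epenthesis): /p/ and /t/ form a stop–stop cluster, so [a] is inserted between them. /k/ and /d/ form a stop–stop cluster, so [a] is inserted between them. /vaptokdezuagu/ → vapatokadezuagu.

vapatokadezuagu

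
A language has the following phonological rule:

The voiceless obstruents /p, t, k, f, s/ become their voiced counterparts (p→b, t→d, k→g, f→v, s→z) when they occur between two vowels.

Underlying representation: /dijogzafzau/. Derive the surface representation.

dijogzafzau

No segment of /dijogzafzau/ meets the structural description of the rule, so the form surfaces unchanged.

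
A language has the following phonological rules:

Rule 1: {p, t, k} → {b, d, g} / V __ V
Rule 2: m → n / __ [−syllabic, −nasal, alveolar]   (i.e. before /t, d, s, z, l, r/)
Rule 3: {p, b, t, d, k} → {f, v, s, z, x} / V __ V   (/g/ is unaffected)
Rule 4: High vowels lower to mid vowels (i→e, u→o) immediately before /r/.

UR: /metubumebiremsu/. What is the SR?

mezuvumeverensu

Rule 1 (intervocalic voicing): /t/ is a voiceless stop between vowels /e/ and /u/, so it voices to [d]. /metubumebiremsu/ → medubumebiremsu.
Rule 2 (nasal place assimilation): /m/ precedes the alveolar consonant /s/, so it assimilates in place to [n]. /medubumebiremsu/ → medubumebirensu.
Rule 3 (intervocalic spirantization): /d/ is a stop between vowels /e/ and /u/, so it spirantizes to the fricative [z]. /b/ is a stop between vowels /u/ and /u/, so it spirantizes to the fricative [v]. /b/ is a stop between vowels /e/ and /i/, so it spirantizes to the fricative [v]. /medubumebirensu/ → mezuvumevirensu.
Rule 4 (pre-rhotic lowering): /i/ is a high vowel immediately before /r/, so it lowers to [e]. /mezuvumevirensu/ → mezuvumeverensu.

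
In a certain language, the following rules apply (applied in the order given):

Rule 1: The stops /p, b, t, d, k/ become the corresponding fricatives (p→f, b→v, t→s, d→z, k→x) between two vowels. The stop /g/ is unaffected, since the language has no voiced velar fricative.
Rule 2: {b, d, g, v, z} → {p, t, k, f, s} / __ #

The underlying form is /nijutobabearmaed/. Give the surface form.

Rule 1 (intervocalic spirantization): /t/ is a stop between vowels /u/ and /o/, so it spirantizes to the fricative [s]. /b/ is a stop between vowels /o/ and /a/, so it spirantizes to the fricative [v]. /b/ is a stop between vowels /a/ and /e/, so it spirantizes to the fricative [v]. /nijutobabearmaed/ → nijusovavearmaed.
Rule 2 (final devoicing): /d/ is a voiced obstruent in word-final position, so it devoices to [t]. /nijusovavearmaed/ → nijusovavearmaet.

nijusovavearmaet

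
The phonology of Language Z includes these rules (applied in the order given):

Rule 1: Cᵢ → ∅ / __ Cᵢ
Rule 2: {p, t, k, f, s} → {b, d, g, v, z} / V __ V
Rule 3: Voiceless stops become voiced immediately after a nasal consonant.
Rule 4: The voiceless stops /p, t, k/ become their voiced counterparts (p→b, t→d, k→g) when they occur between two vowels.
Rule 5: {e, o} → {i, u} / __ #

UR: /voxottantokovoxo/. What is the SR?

voxodandogovoxu

Rule 1 (degemination): /tt/ is a geminate; the first /t/ deletes. /voxottantokovoxo/ → voxotantokovoxo.
Rule 2 (intervocalic voicing): /t/ is a voiceless obstruent between vowels /o/ and /a/, so it voices to [d]. /k/ is a voiceless obstruent between vowels /o/ and /o/, so it voices to [g]. /voxotantokovoxo/ → voxodantogovoxo.
Rule 3 (post-nasal voicing): /t/ is a voiceless stop immediately after the nasal /n/, so it voices to [d]. /voxodantogovoxo/ → voxodandogovoxo.
Rule 4 (intervocalic voicing): no segment meets the environment; /voxodandogovoxo/ is unchanged.
Rule 5 (final vowel raising): /o/ is a mid vowel in word-final position, so it raises to [u]. /voxodandogovoxo/ → voxodandogovoxu.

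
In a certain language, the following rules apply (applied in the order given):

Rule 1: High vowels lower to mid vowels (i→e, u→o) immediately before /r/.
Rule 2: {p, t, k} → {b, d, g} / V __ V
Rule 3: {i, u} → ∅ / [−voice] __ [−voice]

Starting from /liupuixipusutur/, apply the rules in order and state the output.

Rule 1 (pre-rhotic lowering): /u/ is a high vowel immediately before /r/, so it lowers to [o]. /liupuixipusutur/ → liupuixipusutor.
Rule 2 (intervocalic voicing): /p/ is a voiceless stop between vowels /u/ and /u/, so it voices to [b]. /p/ is a voiceless stop between vowels /i/ and /u/, so it voices to [b]. /t/ is a voiceless stop between vowels /u/ and /o/, so it voices to [d]. /liupuixipusutor/ → liubuixibusudor.
Rule 3 (high vowel syncope): no segment meets the environment; /liubuixibusudor/ is unchanged.

liubuixibusudor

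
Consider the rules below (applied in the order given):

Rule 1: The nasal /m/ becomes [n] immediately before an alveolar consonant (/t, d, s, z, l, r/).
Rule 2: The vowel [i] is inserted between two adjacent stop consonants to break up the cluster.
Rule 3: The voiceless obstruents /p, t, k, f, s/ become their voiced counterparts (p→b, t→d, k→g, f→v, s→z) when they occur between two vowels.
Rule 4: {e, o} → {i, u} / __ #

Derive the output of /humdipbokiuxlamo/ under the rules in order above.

Rule 1 (nasal place assimilation): /m/ precedes the alveolar consonant /d/, so it assimilates in place to [n]. /humdipbokiuxlamo/ → hundipbokiuxlamo.
Rule 2 (stop-cluster i-epenthesis): /p/ and /b/ form a stop–stop cluster, so [i] is inserted between them. /hundipbokiuxlamo/ → hundipibokiuxlamo.
Rule 3 (intervocalic voicing): /p/ is a voiceless obstruent between vowels /i/ and /i/, so it voices to [b]. /k/ is a voiceless obstruent between vowels /o/ and /i/, so it voices to [g]. /hundipibokiuxlamo/ → hundibibogiuxlamo.
Rule 4 (final vowel raising): /o/ is a mid vowel in word-final position, so it raises to [u]. /hundibibogiuxlamo/ → hundibibogiuxlamu.

hundibibogiuxlamu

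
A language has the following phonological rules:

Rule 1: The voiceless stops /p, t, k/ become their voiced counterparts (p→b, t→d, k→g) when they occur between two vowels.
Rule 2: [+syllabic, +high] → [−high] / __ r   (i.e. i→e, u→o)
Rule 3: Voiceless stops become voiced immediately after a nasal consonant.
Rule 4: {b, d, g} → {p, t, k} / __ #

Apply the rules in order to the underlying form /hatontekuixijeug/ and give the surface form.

hadondeguixijeuk

Rule 1 (intervocalic voicing): /t/ is a voiceless stop between vowels /a/ and /o/, so it voices to [d]. /k/ is a voiceless stop between vowels /e/ and /u/, so it voices to [g]. /hatontekuixijeug/ → hadonteguixijeug.
Rule 2 (pre-rhotic lowering): no segment meets the environment; /hadonteguixijeug/ is unchanged.
Rule 3 (post-nasal voicing): /t/ is a voiceless stop immediately after the nasal /n/, so it voices to [d]. /hadonteguixijeug/ → hadondeguixijeug.
Rule 4 (final devoicing): /g/ is a voiced stop in word-final position, so it devoices to [k]. /hadondeguixijeug/ → hadondeguixijeuk.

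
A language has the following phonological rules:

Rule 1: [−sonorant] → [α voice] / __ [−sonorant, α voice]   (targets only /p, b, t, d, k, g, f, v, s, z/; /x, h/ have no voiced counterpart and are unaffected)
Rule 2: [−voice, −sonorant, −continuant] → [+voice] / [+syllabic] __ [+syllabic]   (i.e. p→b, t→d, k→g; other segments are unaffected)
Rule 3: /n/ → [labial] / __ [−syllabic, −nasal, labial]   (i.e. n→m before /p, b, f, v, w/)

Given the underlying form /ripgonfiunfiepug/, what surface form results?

ribgomfiumfiebug

Rule 1 (regressive voicing assimilation): /p/ precedes the voiced obstruent /g/, so it voices to [b] by assimilation. /ripgonfiunfiepug/ → ribgonfiunfiepug.
Rule 2 (intervocalic voicing): /p/ is a voiceless stop between vowels /e/ and /u/, so it voices to [b]. /ribgonfiunfiepug/ → ribgonfiunfiebug.
Rule 3 (nasal place assimilation): /n/ precedes the labial consonant /f/, so it assimilates in place to [m]. /n/ precedes the labial consonant /f/, so it assimilates in place to [m]. /ribgonfiunfiebug/ → ribgomfiumfiebug.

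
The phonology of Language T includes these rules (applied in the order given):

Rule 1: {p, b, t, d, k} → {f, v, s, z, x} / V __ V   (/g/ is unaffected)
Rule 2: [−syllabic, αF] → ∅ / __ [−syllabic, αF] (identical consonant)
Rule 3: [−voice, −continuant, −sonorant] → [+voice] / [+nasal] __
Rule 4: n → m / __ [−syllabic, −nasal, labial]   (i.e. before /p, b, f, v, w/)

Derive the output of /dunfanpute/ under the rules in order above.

dumfambuse

Rule 1 (intervocalic spirantization): /t/ is a stop between vowels /u/ and /e/, so it spirantizes to the fricative [s]. /dunfanpute/ → dunfanpuse.
Rule 2 (degemination): no segment meets the environment; /dunfanpuse/ is unchanged.
Rule 3 (post-nasal voicing): /p/ is a voiceless stop immediately after the nasal /n/, so it voices to [b]. /dunfanpuse/ → dunfanbuse.
Rule 4 (nasal place assimilation): /n/ precedes the labial consonant /f/, so it assimilates in place to [m]. /n/ precedes the labial consonant /b/, so it assimilates in place to [m]. /dunfanbuse/ → dumfambuse.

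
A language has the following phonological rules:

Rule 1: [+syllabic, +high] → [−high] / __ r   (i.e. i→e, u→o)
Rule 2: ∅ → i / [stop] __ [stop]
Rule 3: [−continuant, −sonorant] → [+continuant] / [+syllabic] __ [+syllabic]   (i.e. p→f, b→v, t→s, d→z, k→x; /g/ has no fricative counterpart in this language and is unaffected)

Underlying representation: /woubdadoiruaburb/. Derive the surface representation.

Rule 1 (pre-rhotic lowering): /i/ is a high vowel immediately before /r/, so it lowers to [e]. /u/ is a high vowel immediately before /r/, so it lowers to [o]. /woubdadoiruaburb/ → woubdadoeruaborb.
Rule 2 (stop-cluster i-epenthesis): /b/ and /d/ form a stop–stop cluster, so [i] is inserted between them. /woubdadoeruaborb/ → woubidadoeruaborb.
Rule 3 (intervocalic spirantization): /b/ is a stop between vowels /u/ and /i/, so it spirantizes to the fricative [v]. /d/ is a stop between vowels /i/ and /a/, so it spirantizes to the fricative [z]. /d/ is a stop between vowels /a/ and /o/, so it spirantizes to the fricative [z]. /b/ is a stop between vowels /a/ and /o/, so it spirantizes to the fricative [v]. /woubidadoeruaborb/ → wouvizazoeruavorb.

wouvizazoeruavorb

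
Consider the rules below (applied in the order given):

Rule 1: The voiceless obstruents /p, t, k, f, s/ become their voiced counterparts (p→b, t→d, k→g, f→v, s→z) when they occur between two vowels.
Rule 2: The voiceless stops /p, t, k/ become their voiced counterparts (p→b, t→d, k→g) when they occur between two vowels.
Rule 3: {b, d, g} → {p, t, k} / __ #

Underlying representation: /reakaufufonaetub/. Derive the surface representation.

reagauvuvonaedup

Rule 1 (intervocalic voicing): /k/ is a voiceless obstruent between vowels /a/ and /a/, so it voices to [g]. /f/ is a voiceless obstruent between vowels /u/ and /u/, so it voices to [v]. /f/ is a voiceless obstruent between vowels /u/ and /o/, so it voices to [v]. /t/ is a voiceless obstruent between vowels /e/ and /u/, so it voices to [d]. /reakaufufonaetub/ → reagauvuvonaedub.
Rule 2 (intervocalic voicing): no segment meets the environment; /reagauvuvonaedub/ is unchanged.
Rule 3 (final devoicing): /b/ is a voiced stop in word-final position, so it devoices to [p]. /reagauvuvonaedub/ → reagauvuvonaedup.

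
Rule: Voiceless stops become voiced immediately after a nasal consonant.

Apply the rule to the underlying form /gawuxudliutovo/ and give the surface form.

gawuxudliutovo

No segment of /gawuxudliutovo/ meets the structural description of the rule, so the form surfaces unchanged.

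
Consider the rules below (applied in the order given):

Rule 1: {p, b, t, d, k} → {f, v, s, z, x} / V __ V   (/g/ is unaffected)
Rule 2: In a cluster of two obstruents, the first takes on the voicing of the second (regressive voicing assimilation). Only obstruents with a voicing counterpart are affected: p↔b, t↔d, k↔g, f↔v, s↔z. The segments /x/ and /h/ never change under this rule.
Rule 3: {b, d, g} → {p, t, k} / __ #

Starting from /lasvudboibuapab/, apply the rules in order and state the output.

lazvudboivuafap

Rule 1 (intervocalic spirantization): /b/ is a stop between vowels /i/ and /u/, so it spirantizes to the fricative [v]. /p/ is a stop between vowels /a/ and /a/, so it spirantizes to the fricative [f]. /lasvudboibuapab/ → lasvudboivuafab.
Rule 2 (regressive voicing assimilation): /s/ precedes the voiced obstruent /v/, so it voices to [z] by assimilation. /lasvudboivuafab/ → lazvudboivuafab.
Rule 3 (final devoicing): /b/ is a voiced stop in word-final position, so it devoices to [p]. /lazvudboivuafab/ → lazvudboivuafap.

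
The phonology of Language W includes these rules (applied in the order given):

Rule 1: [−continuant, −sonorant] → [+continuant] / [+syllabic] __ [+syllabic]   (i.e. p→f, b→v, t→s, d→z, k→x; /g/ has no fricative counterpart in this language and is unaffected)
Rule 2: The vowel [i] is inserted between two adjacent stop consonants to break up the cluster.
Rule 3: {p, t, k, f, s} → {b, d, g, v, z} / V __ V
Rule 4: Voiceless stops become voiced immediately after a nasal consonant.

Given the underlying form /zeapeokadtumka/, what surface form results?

zeaveoxadidumga

Rule 1 (intervocalic spirantization): /p/ is a stop between vowels /a/ and /e/, so it spirantizes to the fricative [f]. /k/ is a stop between vowels /o/ and /a/, so it spirantizes to the fricative [x]. /zeapeokadtumka/ → zeafeoxadtumka.
Rule 2 (stop-cluster i-epenthesis): /d/ and /t/ form a stop–stop cluster, so [i] is inserted between them. /zeafeoxadtumka/ → zeafeoxaditumka.
Rule 3 (intervocalic voicing): /f/ is a voiceless obstruent between vowels /a/ and /e/, so it voices to [v]. /t/ is a voiceless obstruent between vowels /i/ and /u/, so it voices to [d]. /zeafeoxaditumka/ → zeaveoxadidumka.
Rule 4 (post-nasal voicing): /k/ is a voiceless stop immediately after the nasal /m/, so it voices to [g]. /zeaveoxadidumka/ → zeaveoxadidumga.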